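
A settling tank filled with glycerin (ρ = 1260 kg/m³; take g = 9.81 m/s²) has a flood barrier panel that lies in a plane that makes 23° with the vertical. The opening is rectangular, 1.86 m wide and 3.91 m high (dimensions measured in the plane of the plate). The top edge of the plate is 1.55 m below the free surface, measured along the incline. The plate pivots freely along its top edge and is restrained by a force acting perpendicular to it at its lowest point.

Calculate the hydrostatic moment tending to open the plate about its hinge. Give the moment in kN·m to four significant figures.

M ≈ 672.4 kN·m

γ = ρg = 1260 × 9.81 / 1000 = 12.3606 kN/m³.
The plate makes 23° with the vertical, i.e. θ = 90° − 23° = 67° to the horizontal. Measuring y along the incline from the free-surface line, vertical depth h = y·sinθ with sinθ = 0.920505.
The centroid lies 3.91/2 = 1.955 m below the top edge, so y_c = 1.55 + 1.955 = 3.505 m and h_c = 3.505 × 0.920505 = 3.22637 m.
A = 1.86 × 3.91 = 7.2726 m².
Resultant F = γ·h_c·A = 12.3606 × 3.22637 × 7.2726 = 290.03 kN.
I_c = b·h³/12 = 1.86 × 3.91³/12 = 9.26535 m⁴.
Centre of pressure: y_p = y_c + I_c/(y_c·A) = 3.505 + 9.26535/(3.505 × 7.2726) = 3.505 + 0.363483 = 3.86848 m along the plane.
The resultant acts 1.955 + 0.363483 = 2.31848 m (along the plate) below the hinge at the top edge, so the moment about the hinge is M = F × 2.31848 = 290.03 × 2.31848 = 672.429 kN·m.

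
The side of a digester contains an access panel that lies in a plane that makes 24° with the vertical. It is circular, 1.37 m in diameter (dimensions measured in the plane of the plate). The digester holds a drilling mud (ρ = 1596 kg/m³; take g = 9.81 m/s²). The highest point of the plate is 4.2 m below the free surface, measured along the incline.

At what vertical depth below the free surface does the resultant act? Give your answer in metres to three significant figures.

γ = ρg = 1596 × 9.81 / 1000 = 15.65676 kN/m³.
The plate makes 24° with the vertical, i.e. θ = 90° − 24° = 66° to the horizontal. Measuring y along the incline from the free-surface line, vertical depth h = y·sinθ with sinθ = 0.913545.
The centroid is at the centre, 0.685 m below the top of the plate, so y_c = 4.2 + 0.685 = 4.885 m and h_c = 4.885 × 0.913545 = 4.46267 m.
A = π(0.685)² = 1.47411 m².
Resultant F = γ·h_c·A = 15.65676 × 4.46267 × 1.47411 = 102.997 kN.
I_c = πr⁴/4 = π × 0.685⁴/4 = 0.172923 m⁴.
Centre of pressure: y_p = y_c + I_c/(y_c·A) = 4.885 + 0.172923/(4.885 × 1.47411) = 4.885 + 0.0240137 = 4.90901 m along the plane.
Vertically, h_p = y_p·sinθ = 4.90901 × 0.913545 = 4.4846 m.

h_p = 4.48 m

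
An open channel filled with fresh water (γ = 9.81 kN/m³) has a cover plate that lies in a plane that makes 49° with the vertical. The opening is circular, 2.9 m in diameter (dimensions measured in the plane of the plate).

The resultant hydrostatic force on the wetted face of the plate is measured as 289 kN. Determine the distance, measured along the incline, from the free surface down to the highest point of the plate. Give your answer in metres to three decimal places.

y_top ≈ 5.348 m

γ = 9.81 kN/m³.
A = π(1.45)² = 6.6052 m².
From F = γ·h_c·A, the centroid depth is h_c = 289/(9.81 × 6.6052) = 4.46008 m.
The plate makes 49° with the vertical, i.e. θ = 90° − 49° = 41° to the horizontal. Measuring y along the incline from the free-surface line, vertical depth h = y·sinθ with sinθ = 0.656059.
Along the incline, y_c = h_c/sinθ = 4.46008/0.656059 = 6.79829 m.
The centroid is at the centre, 1.45 m below the top of the plate, so the highest point sits at y_top = 6.79829 − 1.45 = 5.34829 m along the incline.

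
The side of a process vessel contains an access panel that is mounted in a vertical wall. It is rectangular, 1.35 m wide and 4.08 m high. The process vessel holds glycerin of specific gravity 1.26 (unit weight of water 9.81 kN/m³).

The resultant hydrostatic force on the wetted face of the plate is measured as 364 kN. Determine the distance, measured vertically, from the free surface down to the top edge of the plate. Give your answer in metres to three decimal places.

γ = 1.26 × 9.81 = 12.3606 kN/m³.
A = 1.35 × 4.08 = 5.508 m².
From F = γ·h_c·A, the centroid depth is h_c = 364/(12.3606 × 5.508) = 5.34648 m.
The centroid lies 4.08/2 = 2.04 m below the top edge, so the top edge sits at h_top = 5.34648 − 2.04 = 3.30648 m below the surface.

d_top ≈ 3.306 m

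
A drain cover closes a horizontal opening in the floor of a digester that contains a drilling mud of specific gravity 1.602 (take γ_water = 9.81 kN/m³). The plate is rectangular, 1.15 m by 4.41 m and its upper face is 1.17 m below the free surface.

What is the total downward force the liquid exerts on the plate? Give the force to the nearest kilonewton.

γ = 1.602 × 9.81 = 15.71562 kN/m³.
The plate is horizontal, so pressure is uniform at p = γ·h = 15.71562 × 1.17 = 18.3873 kN/m².
A = 1.15 × 4.41 = 5.0715 m².
F = p·A = 18.3873 × 5.0715 = 93.2512 kN.

F ≈ 93 kN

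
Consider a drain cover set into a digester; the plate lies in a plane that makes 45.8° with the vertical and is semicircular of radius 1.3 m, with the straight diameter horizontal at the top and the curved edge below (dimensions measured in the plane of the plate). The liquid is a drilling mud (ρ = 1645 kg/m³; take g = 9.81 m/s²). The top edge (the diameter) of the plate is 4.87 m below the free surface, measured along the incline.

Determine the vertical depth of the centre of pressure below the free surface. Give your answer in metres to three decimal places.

h_p = 3.795 m

γ = ρg = 1645 × 9.81 / 1000 = 16.13745 kN/m³.
The plate makes 45.8° with the vertical, i.e. θ = 90° − 45.8° = 44.2° to the horizontal. Measuring y along the incline from the free-surface line, vertical depth h = y·sinθ with sinθ = 0.697165.
The centroid of a semicircle lies 4r/(3π) = 0.551737 m from the diameter, here below the top edge, so y_c = 4.87 + 0.551737 = 5.42174 m and h_c = 5.42174 × 0.697165 = 3.77985 m.
A = πr²/2 = π × 1.3²/2 = 2.65465 m².
Resultant F = γ·h_c·A = 16.13745 × 3.77985 × 2.65465 = 161.926 kN.
I_c = (π/8 − 8/(9π))·r⁴ = 0.109757 × 1.3⁴ = 0.313477 m⁴.
Centre of pressure: y_p = y_c + I_c/(y_c·A) = 5.42174 + 0.313477/(5.42174 × 2.65465) = 5.42174 + 0.0217801 = 5.44352 m along the plane.
Vertically, h_p = y_p·sinθ = 5.44352 × 0.697165 = 3.79503 m.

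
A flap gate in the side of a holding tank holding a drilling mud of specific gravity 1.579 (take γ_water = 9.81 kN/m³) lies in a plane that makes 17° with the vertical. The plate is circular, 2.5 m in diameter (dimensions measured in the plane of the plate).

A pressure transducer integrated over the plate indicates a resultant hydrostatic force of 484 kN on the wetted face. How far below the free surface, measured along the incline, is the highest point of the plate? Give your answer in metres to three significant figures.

y_top ≈ 5.41 m

γ = 1.579 × 9.81 = 15.48999 kN/m³.
A = π(1.25)² = 4.90874 m².
From F = γ·h_c·A, the centroid depth is h_c = 484/(15.48999 × 4.90874) = 6.36538 m.
The plate makes 17° with the vertical, i.e. θ = 90° − 17° = 73° to the horizontal. Measuring y along the incline from the free-surface line, vertical depth h = y·sinθ with sinθ = 0.956305.
Along the incline, y_c = h_c/sinθ = 6.36538/0.956305 = 6.65622 m.
The centroid is at the centre, 1.25 m below the top of the plate, so the highest point sits at y_top = 6.65622 − 1.25 = 5.40622 m along the incline.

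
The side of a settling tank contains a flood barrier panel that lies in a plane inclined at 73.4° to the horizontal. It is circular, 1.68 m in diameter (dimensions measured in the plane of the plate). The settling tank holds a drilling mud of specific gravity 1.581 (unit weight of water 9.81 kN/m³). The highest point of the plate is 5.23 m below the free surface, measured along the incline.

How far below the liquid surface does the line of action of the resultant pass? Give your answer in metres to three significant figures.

γ = 1.581 × 9.81 = 15.50961 kN/m³.
Let θ = 73.4° be the plate's angle to the horizontal; measure y along the incline from where the plane meets the free surface. Vertical depth h = y·sinθ with sinθ = 0.958323.
The centroid is at the centre, 0.84 m below the top of the plate, so y_c = 5.23 + 0.84 = 6.07 m and h_c = 6.07 × 0.958323 = 5.81702 m.
A = π(0.84)² = 2.21671 m².
Resultant F = γ·h_c·A = 15.50961 × 5.81702 × 2.21671 = 199.991 kN.
I_c = πr⁴/4 = π × 0.84⁴/4 = 0.391027 m⁴.
Centre of pressure: y_p = y_c + I_c/(y_c·A) = 6.07 + 0.391027/(6.07 × 2.21671) = 6.07 + 0.0290609 = 6.09906 m along the plane.
Vertically, h_p = y_p·sinθ = 6.09906 × 0.958323 = 5.84487 m.

h_p = 5.84 m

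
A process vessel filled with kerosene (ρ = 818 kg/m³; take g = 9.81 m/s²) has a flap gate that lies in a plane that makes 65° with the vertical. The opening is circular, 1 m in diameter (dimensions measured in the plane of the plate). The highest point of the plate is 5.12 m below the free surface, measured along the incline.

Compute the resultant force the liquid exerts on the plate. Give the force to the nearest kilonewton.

γ = ρg = 818 × 9.81 / 1000 = 8.02458 kN/m³.
The plate makes 65° with the vertical, i.e. θ = 90° − 65° = 25° to the horizontal. Measuring y along the incline from the free-surface line, vertical depth h = y·sinθ with sinθ = 0.422618.
The centroid is at the centre, 0.5 m below the top of the plate, so y_c = 5.12 + 0.5 = 5.62 m and h_c = 5.62 × 0.422618 = 2.37511 m.
A = π(0.5)² = 0.785398 m².
Resultant F = γ·h_c·A = 8.02458 × 2.37511 × 0.785398 = 14.9691 kN.

F ≈ 15 kN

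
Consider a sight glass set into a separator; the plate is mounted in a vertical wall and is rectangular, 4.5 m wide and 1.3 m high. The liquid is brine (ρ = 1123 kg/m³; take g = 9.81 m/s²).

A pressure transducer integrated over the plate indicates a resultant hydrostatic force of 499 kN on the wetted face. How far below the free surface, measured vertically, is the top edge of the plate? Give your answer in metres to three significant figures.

d_top ≈ 7.09 m

γ = ρg = 1123 × 9.81 / 1000 = 11.01663 kN/m³.
A = 4.5 × 1.3 = 5.85 m².
From F = γ·h_c·A, the centroid depth is h_c = 499/(11.01663 × 5.85) = 7.74276 m.
The centroid lies 1.3/2 = 0.65 m below the top edge, so the top edge sits at h_top = 7.74276 − 0.65 = 7.09276 m below the surface.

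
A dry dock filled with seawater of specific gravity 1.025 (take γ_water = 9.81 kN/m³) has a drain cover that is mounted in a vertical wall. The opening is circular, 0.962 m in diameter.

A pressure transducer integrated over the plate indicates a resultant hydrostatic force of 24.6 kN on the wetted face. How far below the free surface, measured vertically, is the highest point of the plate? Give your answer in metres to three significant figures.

d_top ≈ 2.88 m

γ = 1.025 × 9.81 = 10.05525 kN/m³.
A = π(0.481)² = 0.726842 m².
From F = γ·h_c·A, the centroid depth is h_c = 24.6/(10.05525 × 0.726842) = 3.36591 m.
The centroid is at the centre, 0.481 m below the top of the plate, so the highest point sits at h_top = 3.36591 − 0.481 = 2.88491 m below the surface.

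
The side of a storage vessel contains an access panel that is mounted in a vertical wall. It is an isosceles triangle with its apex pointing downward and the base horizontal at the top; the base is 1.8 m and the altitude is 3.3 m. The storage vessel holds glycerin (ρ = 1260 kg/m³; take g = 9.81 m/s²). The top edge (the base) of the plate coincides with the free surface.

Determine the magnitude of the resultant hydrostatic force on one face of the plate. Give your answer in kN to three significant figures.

γ = ρg = 1260 × 9.81 / 1000 = 12.3606 kN/m³.
With the apex down, the centroid sits h/3 = 3.3/3 = 1.1 m below the base (the top edge), so the centroid depth is h_c = 1.1 m.
A = ½ × 1.8 × 3.3 = 2.97 m².
Resultant F = γ·h_c·A = 12.3606 × 1.1 × 2.97 = 40.3821 kN.

F ≈ 40.4 kN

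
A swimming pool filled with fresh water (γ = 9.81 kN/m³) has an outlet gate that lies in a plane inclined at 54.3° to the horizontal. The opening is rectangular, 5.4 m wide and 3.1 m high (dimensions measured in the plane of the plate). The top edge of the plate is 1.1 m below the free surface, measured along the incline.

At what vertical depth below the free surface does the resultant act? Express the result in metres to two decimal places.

γ = 9.81 kN/m³.
Let θ = 54.3° be the plate's angle to the horizontal; measure y along the incline from where the plane meets the free surface. Vertical depth h = y·sinθ with sinθ = 0.812084.
The centroid lies 3.1/2 = 1.55 m below the top edge, so y_c = 1.1 + 1.55 = 2.65 m and h_c = 2.65 × 0.812084 = 2.15202 m.
A = 5.4 × 3.1 = 16.74 m².
Resultant F = γ·h_c·A = 9.81 × 2.15202 × 16.74 = 353.403 kN.
I_c = b·h³/12 = 5.4 × 3.1³/12 = 13.406 m⁴.
Centre of pressure: y_p = y_c + I_c/(y_c·A) = 2.65 + 13.406/(2.65 × 16.74) = 2.65 + 0.302202 = 2.9522 m along the plane.
Vertically, h_p = y_p·sinθ = 2.9522 × 0.812084 = 2.39743 m.

h_p = 2.40 m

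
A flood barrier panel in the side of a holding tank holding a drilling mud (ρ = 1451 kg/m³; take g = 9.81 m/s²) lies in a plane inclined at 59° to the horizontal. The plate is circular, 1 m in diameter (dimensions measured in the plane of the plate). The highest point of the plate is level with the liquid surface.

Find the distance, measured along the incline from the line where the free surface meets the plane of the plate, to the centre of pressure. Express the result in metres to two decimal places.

y_p = 0.63 m

γ = ρg = 1451 × 9.81 / 1000 = 14.23431 kN/m³.
Let θ = 59° be the plate's angle to the horizontal; measure y along the incline from where the plane meets the free surface. Vertical depth h = y·sinθ with sinθ = 0.857167.
The centroid is at the centre, 0.5 m below the top of the plate, so y_c = 0.5 m and h_c = 0.5 × 0.857167 = 0.428584 m.
A = π(0.5)² = 0.785398 m².
Resultant F = γ·h_c·A = 14.23431 × 0.428584 × 0.785398 = 4.7914 kN.
I_c = πr⁴/4 = π × 0.5⁴/4 = 0.0490874 m⁴.
Centre of pressure: y_p = y_c + I_c/(y_c·A) = 0.5 + 0.0490874/(0.5 × 0.785398) = 0.5 + 0.125 = 0.625 m along the plane.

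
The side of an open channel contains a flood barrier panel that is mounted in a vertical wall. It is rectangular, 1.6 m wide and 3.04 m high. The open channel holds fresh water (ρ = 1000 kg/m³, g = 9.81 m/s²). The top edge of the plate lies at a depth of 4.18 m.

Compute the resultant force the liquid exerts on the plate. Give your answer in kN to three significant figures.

γ = ρg = 1000 × 9.81 = 9810 N/m³ = 9.81 kN/m³.
The centroid lies 3.04/2 = 1.52 m below the top edge, so the centroid depth is h_c = 4.18 + 1.52 = 5.7 m.
A = 1.6 × 3.04 = 4.864 m².
Resultant F = γ·h_c·A = 9.81 × 5.7 × 4.864 = 271.98 kN.

F ≈ 272 kN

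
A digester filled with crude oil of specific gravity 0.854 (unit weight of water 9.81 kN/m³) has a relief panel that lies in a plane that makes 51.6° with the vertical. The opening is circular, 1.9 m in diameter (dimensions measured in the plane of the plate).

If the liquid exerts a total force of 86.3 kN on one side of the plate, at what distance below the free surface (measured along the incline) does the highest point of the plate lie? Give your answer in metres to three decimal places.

y_top ≈ 4.899 m

γ = 0.854 × 9.81 = 8.37774 kN/m³.
A = π(0.95)² = 2.83529 m².
From F = γ·h_c·A, the centroid depth is h_c = 86.3/(8.37774 × 2.83529) = 3.63318 m.
The plate makes 51.6° with the vertical, i.e. θ = 90° − 51.6° = 38.4° to the horizontal. Measuring y along the incline from the free-surface line, vertical depth h = y·sinθ with sinθ = 0.621148.
Along the incline, y_c = h_c/sinθ = 3.63318/0.621148 = 5.84914 m.
The centroid is at the centre, 0.95 m below the top of the plate, so the highest point sits at y_top = 5.84914 − 0.95 = 4.89914 m along the incline.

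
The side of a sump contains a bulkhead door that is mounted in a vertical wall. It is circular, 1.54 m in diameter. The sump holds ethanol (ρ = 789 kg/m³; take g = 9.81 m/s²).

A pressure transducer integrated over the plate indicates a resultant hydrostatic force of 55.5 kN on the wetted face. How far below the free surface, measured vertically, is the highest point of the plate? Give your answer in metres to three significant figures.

γ = ρg = 789 × 9.81 / 1000 = 7.74009 kN/m³.
A = π(0.77)² = 1.86265 m².
From F = γ·h_c·A, the centroid depth is h_c = 55.5/(7.74009 × 1.86265) = 3.8496 m.
The centroid is at the centre, 0.77 m below the top of the plate, so the highest point sits at h_top = 3.8496 − 0.77 = 3.0796 m below the surface.

d_top ≈ 3.08 m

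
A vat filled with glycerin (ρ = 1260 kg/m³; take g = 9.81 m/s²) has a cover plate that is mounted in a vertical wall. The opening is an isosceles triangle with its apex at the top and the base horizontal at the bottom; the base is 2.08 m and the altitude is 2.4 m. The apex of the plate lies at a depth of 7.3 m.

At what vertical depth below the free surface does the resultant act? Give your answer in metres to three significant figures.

γ = ρg = 1260 × 9.81 / 1000 = 12.3606 kN/m³.
With the apex up, the centroid sits 2h/3 = 2 × 2.4/3 = 1.6 m below the apex, so the centroid depth is h_c = 7.3 + 1.6 = 8.9 m.
A = ½ × 2.08 × 2.4 = 2.496 m².
Resultant F = γ·h_c·A = 12.3606 × 8.9 × 2.496 = 274.583 kN.
I_c = b·h³/36 = 2.08 × 2.4³/36 = 0.79872 m⁴.
Centre of pressure: y_p = y_c + I_c/(y_c·A) = 8.9 + 0.79872/(8.9 × 2.496) = 8.9 + 0.0359551 = 8.93596 m along the plane.

h_p = 8.94 m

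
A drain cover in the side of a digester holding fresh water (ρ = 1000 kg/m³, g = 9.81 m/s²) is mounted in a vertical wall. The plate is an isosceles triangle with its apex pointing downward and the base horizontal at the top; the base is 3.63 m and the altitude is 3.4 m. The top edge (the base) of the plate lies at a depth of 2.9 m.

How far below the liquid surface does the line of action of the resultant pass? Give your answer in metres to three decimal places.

h_p = 4.193 m

γ = ρg = 1000 × 9.81 = 9810 N/m³ = 9.81 kN/m³.
With the apex down, the centroid sits h/3 = 3.4/3 = 1.13333 m below the base (the top edge), so the centroid depth is h_c = 2.9 + 1.13333 = 4.03333 m.
A = ½ × 3.63 × 3.4 = 6.171 m².
Resultant F = γ·h_c·A = 9.81 × 4.03333 × 6.171 = 244.168 kN.
I_c = b·h³/36 = 3.63 × 3.4³/36 = 3.96315 m⁴.
Centre of pressure: y_p = y_c + I_c/(y_c·A) = 4.03333 + 3.96315/(4.03333 × 6.171) = 4.03333 + 0.159229 = 4.19256 m along the plane.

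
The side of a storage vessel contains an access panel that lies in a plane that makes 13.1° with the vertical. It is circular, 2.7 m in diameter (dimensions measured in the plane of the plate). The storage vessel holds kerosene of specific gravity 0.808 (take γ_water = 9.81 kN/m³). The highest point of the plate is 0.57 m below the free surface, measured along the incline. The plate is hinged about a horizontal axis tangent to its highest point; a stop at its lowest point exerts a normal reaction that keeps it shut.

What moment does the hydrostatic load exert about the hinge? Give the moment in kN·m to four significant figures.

γ = 0.808 × 9.81 = 7.92648 kN/m³.
The plate makes 13.1° with the vertical, i.e. θ = 90° − 13.1° = 76.9° to the horizontal. Measuring y along the incline from the free-surface line, vertical depth h = y·sinθ with sinθ = 0.973976.
The centroid is at the centre, 1.35 m below the top of the plate, so y_c = 0.57 + 1.35 = 1.92 m and h_c = 1.92 × 0.973976 = 1.87003 m.
A = π(1.35)² = 5.72555 m².
Resultant F = γ·h_c·A = 7.92648 × 1.87003 × 5.72555 = 84.8684 kN.
I_c = πr⁴/4 = π × 1.35⁴/4 = 2.6087 m⁴.
Centre of pressure: y_p = y_c + I_c/(y_c·A) = 1.92 + 2.6087/(1.92 × 5.72555) = 1.92 + 0.237304 = 2.1573 m along the plane.
The resultant acts 1.35 + 0.237304 = 1.5873 m (along the plate) below the hinge at the top edge, so the moment about the hinge is M = F × 1.5873 = 84.8684 × 1.5873 = 134.712 kN·m.

M ≈ 134.7 kN·m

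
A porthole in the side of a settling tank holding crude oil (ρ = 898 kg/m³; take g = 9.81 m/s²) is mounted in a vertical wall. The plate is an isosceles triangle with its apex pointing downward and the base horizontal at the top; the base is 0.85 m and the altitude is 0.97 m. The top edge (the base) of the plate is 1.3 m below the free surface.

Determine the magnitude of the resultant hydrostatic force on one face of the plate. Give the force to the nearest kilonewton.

F ≈ 6 kN

γ = ρg = 898 × 9.81 / 1000 = 8.80938 kN/m³.
With the apex down, the centroid sits h/3 = 0.97/3 = 0.323333 m below the base (the top edge), so the centroid depth is h_c = 1.3 + 0.323333 = 1.62333 m.
A = ½ × 0.85 × 0.97 = 0.41225 m².
Resultant F = γ·h_c·A = 8.80938 × 1.62333 × 0.41225 = 5.89539 kN.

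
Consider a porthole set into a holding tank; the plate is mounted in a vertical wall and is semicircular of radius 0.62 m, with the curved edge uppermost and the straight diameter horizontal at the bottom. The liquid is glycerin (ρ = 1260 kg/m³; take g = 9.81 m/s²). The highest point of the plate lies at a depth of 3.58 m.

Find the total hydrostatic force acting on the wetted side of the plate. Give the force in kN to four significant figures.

γ = ρg = 1260 × 9.81 / 1000 = 12.3606 kN/m³.
The centroid lies 4r/(3π) = 0.263136 m above the diameter, so r − 4r/(3π) = 0.62 − 0.263136 = 0.356864 m below the topmost point, so the centroid depth is h_c = 3.58 + 0.356864 = 3.93686 m.
A = πr²/2 = π × 0.62²/2 = 0.603814 m².
Resultant F = γ·h_c·A = 12.3606 × 3.93686 × 0.603814 = 29.3828 kN.

F ≈ 29.38 kN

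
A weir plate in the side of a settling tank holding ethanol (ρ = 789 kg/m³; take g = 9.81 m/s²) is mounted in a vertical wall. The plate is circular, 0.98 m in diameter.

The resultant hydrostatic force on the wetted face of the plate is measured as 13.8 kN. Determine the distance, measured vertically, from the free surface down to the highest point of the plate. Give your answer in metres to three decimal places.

γ = ρg = 789 × 9.81 / 1000 = 7.74009 kN/m³.
A = π(0.49)² = 0.754296 m².
From F = γ·h_c·A, the centroid depth is h_c = 13.8/(7.74009 × 0.754296) = 2.36369 m.
The centroid is at the centre, 0.49 m below the top of the plate, so the highest point sits at h_top = 2.36369 − 0.49 = 1.87369 m below the surface.

d_top ≈ 1.874 m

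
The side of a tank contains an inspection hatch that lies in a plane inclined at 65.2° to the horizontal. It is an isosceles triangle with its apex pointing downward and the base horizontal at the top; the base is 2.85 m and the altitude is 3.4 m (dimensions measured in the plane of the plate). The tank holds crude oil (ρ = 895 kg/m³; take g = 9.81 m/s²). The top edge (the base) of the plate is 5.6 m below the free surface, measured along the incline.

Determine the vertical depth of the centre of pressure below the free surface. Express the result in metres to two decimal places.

h_p = 6.20 m

γ = ρg = 895 × 9.81 / 1000 = 8.77995 kN/m³.
Let θ = 65.2° be the plate's angle to the horizontal; measure y along the incline from where the plane meets the free surface. Vertical depth h = y·sinθ with sinθ = 0.907777.
With the apex down, the centroid sits h/3 = 3.4/3 = 1.13333 m below the base (the top edge), so y_c = 5.6 + 1.13333 = 6.73333 m and h_c = 6.73333 × 0.907777 = 6.11236 m.
A = ½ × 2.85 × 3.4 = 4.845 m².
Resultant F = γ·h_c·A = 8.77995 × 6.11236 × 4.845 = 260.013 kN.
I_c = b·h³/36 = 2.85 × 3.4³/36 = 3.11157 m⁴.
Centre of pressure: y_p = y_c + I_c/(y_c·A) = 6.73333 + 3.11157/(6.73333 × 4.845) = 6.73333 + 0.0953797 = 6.82871 m along the plane.
Vertically, h_p = y_p·sinθ = 6.82871 × 0.907777 = 6.19895 m.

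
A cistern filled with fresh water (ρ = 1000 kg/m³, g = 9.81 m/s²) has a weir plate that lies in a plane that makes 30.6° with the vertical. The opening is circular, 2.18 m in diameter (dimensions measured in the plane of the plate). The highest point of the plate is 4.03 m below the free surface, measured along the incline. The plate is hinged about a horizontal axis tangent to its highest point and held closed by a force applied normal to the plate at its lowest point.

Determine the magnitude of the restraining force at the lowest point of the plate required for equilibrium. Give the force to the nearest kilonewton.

P ≈ 85 kN

γ = ρg = 1000 × 9.81 = 9810 N/m³ = 9.81 kN/m³.
The plate makes 30.6° with the vertical, i.e. θ = 90° − 30.6° = 59.4° to the horizontal. Measuring y along the incline from the free-surface line, vertical depth h = y·sinθ with sinθ = 0.860742.
The centroid is at the centre, 1.09 m below the top of the plate, so y_c = 4.03 + 1.09 = 5.12 m and h_c = 5.12 × 0.860742 = 4.407 m.
A = π(1.09)² = 3.73253 m².
Resultant F = γ·h_c·A = 9.81 × 4.407 × 3.73253 = 161.367 kN.
I_c = πr⁴/4 = π × 1.09⁴/4 = 1.10865 m⁴.
Centre of pressure: y_p = y_c + I_c/(y_c·A) = 5.12 + 1.10865/(5.12 × 3.73253) = 5.12 + 0.0580124 = 5.17801 m along the plane.
The resultant acts 1.09 + 0.0580124 = 1.14801 m (along the plate) below the hinge at the top edge, so the moment about the hinge is M = F × 1.14801 = 161.367 × 1.14801 = 185.251 kN·m.
A normal force at the bottom, 2.18 m from the hinge, must supply this moment: P = 185.251/2.18 = 84.9775 kN.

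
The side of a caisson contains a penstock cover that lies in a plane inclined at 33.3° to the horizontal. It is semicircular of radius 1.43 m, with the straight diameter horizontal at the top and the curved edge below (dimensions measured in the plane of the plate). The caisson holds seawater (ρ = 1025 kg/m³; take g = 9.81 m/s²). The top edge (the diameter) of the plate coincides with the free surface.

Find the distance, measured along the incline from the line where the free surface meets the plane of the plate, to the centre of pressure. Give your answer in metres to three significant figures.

y_p = 0.842 m

γ = ρg = 1025 × 9.81 / 1000 = 10.05525 kN/m³.
Let θ = 33.3° be the plate's angle to the horizontal; measure y along the incline from where the plane meets the free surface. Vertical depth h = y·sinθ with sinθ = 0.549023.
The centroid of a semicircle lies 4r/(3π) = 0.606911 m from the diameter, here below the top edge, so y_c = 0.606911 m and h_c = 0.606911 × 0.549023 = 0.333208 m.
A = πr²/2 = π × 1.43²/2 = 3.21212 m².
Resultant F = γ·h_c·A = 10.05525 × 0.333208 × 3.21212 = 10.7622 kN.
I_c = (π/8 − 8/(9π))·r⁴ = 0.109757 × 1.43⁴ = 0.458962 m⁴.
Centre of pressure: y_p = y_c + I_c/(y_c·A) = 0.606911 + 0.458962/(0.606911 × 3.21212) = 0.606911 + 0.235429 = 0.84234 m along the plane.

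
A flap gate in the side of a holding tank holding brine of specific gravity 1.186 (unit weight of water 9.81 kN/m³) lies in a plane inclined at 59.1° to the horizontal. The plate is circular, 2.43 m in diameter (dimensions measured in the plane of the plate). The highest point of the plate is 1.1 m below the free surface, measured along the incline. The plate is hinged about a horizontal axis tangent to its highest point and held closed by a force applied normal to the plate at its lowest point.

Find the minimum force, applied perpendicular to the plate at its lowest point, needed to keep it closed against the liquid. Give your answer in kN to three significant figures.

P ≈ 60.6 kN

γ = 1.186 × 9.81 = 11.63466 kN/m³.
Let θ = 59.1° be the plate's angle to the horizontal; measure y along the incline from where the plane meets the free surface. Vertical depth h = y·sinθ with sinθ = 0.858065.
The centroid is at the centre, 1.215 m below the top of the plate, so y_c = 1.1 + 1.215 = 2.315 m and h_c = 2.315 × 0.858065 = 1.98642 m.
A = π(1.215)² = 4.6377 m².
Resultant F = γ·h_c·A = 11.63466 × 1.98642 × 4.6377 = 107.183 kN.
I_c = πr⁴/4 = π × 1.215⁴/4 = 1.71157 m⁴.
Centre of pressure: y_p = y_c + I_c/(y_c·A) = 2.315 + 1.71157/(2.315 × 4.6377) = 2.315 + 0.159419 = 2.47442 m along the plane.
The resultant acts 1.215 + 0.159419 = 1.37442 m (along the plate) below the hinge at the top edge, so the moment about the hinge is M = F × 1.37442 = 107.183 × 1.37442 = 147.314 kN·m.
A normal force at the bottom, 2.43 m from the hinge, must supply this moment: P = 147.314/2.43 = 60.623 kN.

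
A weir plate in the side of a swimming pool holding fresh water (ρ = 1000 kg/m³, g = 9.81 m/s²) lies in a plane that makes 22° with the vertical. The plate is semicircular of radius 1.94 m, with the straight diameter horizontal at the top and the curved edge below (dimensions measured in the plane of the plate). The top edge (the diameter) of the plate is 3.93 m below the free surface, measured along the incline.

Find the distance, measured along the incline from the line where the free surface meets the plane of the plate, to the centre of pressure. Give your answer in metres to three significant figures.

y_p = 4.81 m

γ = ρg = 1000 × 9.81 = 9810 N/m³ = 9.81 kN/m³.
The plate makes 22° with the vertical, i.e. θ = 90° − 22° = 68° to the horizontal. Measuring y along the incline from the free-surface line, vertical depth h = y·sinθ with sinθ = 0.927184.
The centroid of a semicircle lies 4r/(3π) = 0.823362 m from the diameter, here below the top edge, so y_c = 3.93 + 0.823362 = 4.75336 m and h_c = 4.75336 × 0.927184 = 4.40724 m.
A = πr²/2 = π × 1.94²/2 = 5.91185 m².
Resultant F = γ·h_c·A = 9.81 × 4.40724 × 5.91185 = 255.599 kN.
I_c = (π/8 − 8/(9π))·r⁴ = 0.109757 × 1.94⁴ = 1.55467 m⁴.
Centre of pressure: y_p = y_c + I_c/(y_c·A) = 4.75336 + 1.55467/(4.75336 × 5.91185) = 4.75336 + 0.0553241 = 4.80868 m along the plane.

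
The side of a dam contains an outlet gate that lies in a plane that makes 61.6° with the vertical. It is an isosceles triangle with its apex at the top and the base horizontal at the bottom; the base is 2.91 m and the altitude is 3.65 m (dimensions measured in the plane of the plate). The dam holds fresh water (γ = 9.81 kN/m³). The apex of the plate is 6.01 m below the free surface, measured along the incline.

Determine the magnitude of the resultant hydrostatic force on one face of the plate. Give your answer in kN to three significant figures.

F ≈ 209 kN

γ = 9.81 kN/m³.
The plate makes 61.6° with the vertical, i.e. θ = 90° − 61.6° = 28.4° to the horizontal. Measuring y along the incline from the free-surface line, vertical depth h = y·sinθ with sinθ = 0.475624.
With the apex up, the centroid sits 2h/3 = 2 × 3.65/3 = 2.43333 m below the apex, so y_c = 6.01 + 2.43333 = 8.44333 m and h_c = 8.44333 × 0.475624 = 4.01585 m.
A = ½ × 2.91 × 3.65 = 5.31075 m².
Resultant F = γ·h_c·A = 9.81 × 4.01585 × 5.31075 = 209.22 kN.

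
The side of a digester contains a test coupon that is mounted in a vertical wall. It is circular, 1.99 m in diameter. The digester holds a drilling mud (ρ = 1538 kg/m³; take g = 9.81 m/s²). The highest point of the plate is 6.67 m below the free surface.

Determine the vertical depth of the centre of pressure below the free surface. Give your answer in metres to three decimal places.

h_p = 7.697 m

γ = ρg = 1538 × 9.81 / 1000 = 15.08778 kN/m³.
The centroid is at the centre, 0.995 m below the top of the plate, so the centroid depth is h_c = 6.67 + 0.995 = 7.665 m.
A = π(0.995)² = 3.11026 m².
Resultant F = γ·h_c·A = 15.08778 × 7.665 × 3.11026 = 359.695 kN.
I_c = πr⁴/4 = π × 0.995⁴/4 = 0.769808 m⁴.
Centre of pressure: y_p = y_c + I_c/(y_c·A) = 7.665 + 0.769808/(7.665 × 3.11026) = 7.665 + 0.0322904 = 7.69729 m along the plane.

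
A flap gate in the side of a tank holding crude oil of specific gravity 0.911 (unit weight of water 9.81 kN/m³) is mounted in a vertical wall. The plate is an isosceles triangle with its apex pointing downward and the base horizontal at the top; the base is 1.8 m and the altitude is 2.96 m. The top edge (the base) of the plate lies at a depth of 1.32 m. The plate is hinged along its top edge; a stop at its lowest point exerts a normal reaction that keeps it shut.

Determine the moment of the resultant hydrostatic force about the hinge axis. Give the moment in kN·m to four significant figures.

γ = 0.911 × 9.81 = 8.93691 kN/m³.
With the apex down, the centroid sits h/3 = 2.96/3 = 0.986667 m below the base (the top edge), so the centroid depth is h_c = 1.32 + 0.986667 = 2.30667 m.
A = ½ × 1.8 × 2.96 = 2.664 m².
Resultant F = γ·h_c·A = 8.93691 × 2.30667 × 2.664 = 54.917 kN.
I_c = b·h³/36 = 1.8 × 2.96³/36 = 1.29672 m⁴.
Centre of pressure: y_p = y_c + I_c/(y_c·A) = 2.30667 + 1.29672/(2.30667 × 2.664) = 2.30667 + 0.211021 = 2.51769 m along the plane.
The resultant acts 0.986667 + 0.211021 = 1.19769 m (along the plate) below the hinge at the top edge, so the moment about the hinge is M = F × 1.19769 = 54.917 × 1.19769 = 65.7735 kN·m.

M ≈ 65.77 kN·m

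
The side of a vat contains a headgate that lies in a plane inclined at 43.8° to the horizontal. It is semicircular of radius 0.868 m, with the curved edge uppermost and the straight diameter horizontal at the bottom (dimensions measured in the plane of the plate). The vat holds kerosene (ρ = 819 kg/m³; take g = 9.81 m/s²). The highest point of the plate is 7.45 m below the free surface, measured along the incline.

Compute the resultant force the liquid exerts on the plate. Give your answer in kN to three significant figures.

F ≈ 52.3 kN

γ = ρg = 819 × 9.81 / 1000 = 8.03439 kN/m³.
Let θ = 43.8° be the plate's angle to the horizontal; measure y along the incline from where the plane meets the free surface. Vertical depth h = y·sinθ with sinθ = 0.692143.
The centroid lies 4r/(3π) = 0.368391 m above the diameter, so r − 4r/(3π) = 0.868 − 0.368391 = 0.499609 m below the topmost point, so y_c = 7.45 + 0.499609 = 7.94961 m and h_c = 7.94961 × 0.692143 = 5.50227 m.
A = πr²/2 = π × 0.868²/2 = 1.18348 m².
Resultant F = γ·h_c·A = 8.03439 × 5.50227 × 1.18348 = 52.3186 kN.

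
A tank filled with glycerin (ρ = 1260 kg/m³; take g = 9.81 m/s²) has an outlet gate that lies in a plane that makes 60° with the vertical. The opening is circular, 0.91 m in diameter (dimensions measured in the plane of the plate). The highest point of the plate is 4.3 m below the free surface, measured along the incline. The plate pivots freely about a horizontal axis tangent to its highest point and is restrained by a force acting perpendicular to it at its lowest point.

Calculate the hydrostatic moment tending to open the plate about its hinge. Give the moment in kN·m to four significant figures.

M ≈ 8.905 kN·m

γ = ρg = 1260 × 9.81 / 1000 = 12.3606 kN/m³.
The plate makes 60° with the vertical, i.e. θ = 90° − 60° = 30° to the horizontal. Measuring y along the incline from the free-surface line, vertical depth h = y·sinθ with sinθ = 0.500000.
The centroid is at the centre, 0.455 m below the top of the plate, so y_c = 4.3 + 0.455 = 4.755 m and h_c = 4.755 × 0.500000 = 2.3775 m.
A = π(0.455)² = 0.650388 m².
Resultant F = γ·h_c·A = 12.3606 × 2.3775 × 0.650388 = 19.1132 kN.
I_c = πr⁴/4 = π × 0.455⁴/4 = 0.0336617 m⁴.
Centre of pressure: y_p = y_c + I_c/(y_c·A) = 4.755 + 0.0336617/(4.755 × 0.650388) = 4.755 + 0.0108846 = 4.76588 m along the plane.
The resultant acts 0.455 + 0.0108846 = 0.465885 m (along the plate) below the hinge at the top edge, so the moment about the hinge is M = F × 0.465885 = 19.1132 × 0.465885 = 8.90455 kN·m.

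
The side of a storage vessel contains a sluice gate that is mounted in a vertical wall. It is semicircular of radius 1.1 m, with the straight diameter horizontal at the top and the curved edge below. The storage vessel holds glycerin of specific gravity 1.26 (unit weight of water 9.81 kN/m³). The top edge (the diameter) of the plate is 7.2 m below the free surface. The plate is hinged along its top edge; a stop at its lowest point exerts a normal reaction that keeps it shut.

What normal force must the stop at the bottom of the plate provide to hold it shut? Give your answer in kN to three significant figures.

P ≈ 78.3 kN

γ = 1.26 × 9.81 = 12.3606 kN/m³.
The centroid of a semicircle lies 4r/(3π) = 0.466854 m from the diameter, here below the top edge, so the centroid depth is h_c = 7.2 + 0.466854 = 7.66685 m.
A = πr²/2 = π × 1.1²/2 = 1.90066 m².
Resultant F = γ·h_c·A = 12.3606 × 7.66685 × 1.90066 = 180.12 kN.
I_c = (π/8 − 8/(9π))·r⁴ = 0.109757 × 1.1⁴ = 0.160695 m⁴.
Centre of pressure: y_p = y_c + I_c/(y_c·A) = 7.66685 + 0.160695/(7.66685 × 1.90066) = 7.66685 + 0.0110276 = 7.67788 m along the plane.
The resultant acts 0.466854 + 0.0110276 = 0.477882 m (along the plate) below the hinge at the top edge, so the moment about the hinge is M = F × 0.477882 = 180.12 × 0.477882 = 86.0761 kN·m.
A normal force at the bottom, 1.1 m from the hinge, must supply this moment: P = 86.0761/1.1 = 78.251 kN.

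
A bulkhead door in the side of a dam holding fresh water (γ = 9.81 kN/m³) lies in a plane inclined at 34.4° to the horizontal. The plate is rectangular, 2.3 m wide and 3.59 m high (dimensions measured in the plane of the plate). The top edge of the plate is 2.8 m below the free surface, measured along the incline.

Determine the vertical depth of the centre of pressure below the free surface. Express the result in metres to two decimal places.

h_p = 2.73 m

γ = 9.81 kN/m³.
Let θ = 34.4° be the plate's angle to the horizontal; measure y along the incline from where the plane meets the free surface. Vertical depth h = y·sinθ with sinθ = 0.564967.
The centroid lies 3.59/2 = 1.795 m below the top edge, so y_c = 2.8 + 1.795 = 4.595 m and h_c = 4.595 × 0.564967 = 2.59602 m.
A = 2.3 × 3.59 = 8.257 m².
Resultant F = γ·h_c·A = 9.81 × 2.59602 × 8.257 = 210.281 kN.
I_c = b·h³/12 = 2.3 × 3.59³/12 = 8.86809 m⁴.
Centre of pressure: y_p = y_c + I_c/(y_c·A) = 4.595 + 8.86809/(4.595 × 8.257) = 4.595 + 0.233734 = 4.82873 m along the plane.
Vertically, h_p = y_p·sinθ = 4.82873 × 0.564967 = 2.72807 m.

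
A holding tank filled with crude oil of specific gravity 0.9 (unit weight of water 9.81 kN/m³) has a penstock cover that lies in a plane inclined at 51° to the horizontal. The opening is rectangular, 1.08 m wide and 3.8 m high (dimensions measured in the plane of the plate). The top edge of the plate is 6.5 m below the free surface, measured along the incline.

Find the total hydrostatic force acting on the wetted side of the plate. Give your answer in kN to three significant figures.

F ≈ 237 kN

γ = 0.9 × 9.81 = 8.829 kN/m³.
Let θ = 51° be the plate's angle to the horizontal; measure y along the incline from where the plane meets the free surface. Vertical depth h = y·sinθ with sinθ = 0.777146.
The centroid lies 3.8/2 = 1.9 m below the top edge, so y_c = 6.5 + 1.9 = 8.4 m and h_c = 8.4 × 0.777146 = 6.52803 m.
A = 1.08 × 3.8 = 4.104 m².
Resultant F = γ·h_c·A = 8.829 × 6.52803 × 4.104 = 236.538 kN.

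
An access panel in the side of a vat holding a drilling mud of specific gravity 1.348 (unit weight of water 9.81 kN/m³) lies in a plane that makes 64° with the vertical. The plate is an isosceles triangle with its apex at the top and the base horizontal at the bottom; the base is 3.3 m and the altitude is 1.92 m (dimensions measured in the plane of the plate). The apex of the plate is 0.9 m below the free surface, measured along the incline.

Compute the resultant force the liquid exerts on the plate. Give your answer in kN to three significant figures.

F ≈ 40.0 kN

γ = 1.348 × 9.81 = 13.22388 kN/m³.
The plate makes 64° with the vertical, i.e. θ = 90° − 64° = 26° to the horizontal. Measuring y along the incline from the free-surface line, vertical depth h = y·sinθ with sinθ = 0.438371.
With the apex up, the centroid sits 2h/3 = 2 × 1.92/3 = 1.28 m below the apex, so y_c = 0.9 + 1.28 = 2.18 m and h_c = 2.18 × 0.438371 = 0.955649 m.
A = ½ × 3.3 × 1.92 = 3.168 m².
Resultant F = γ·h_c·A = 13.22388 × 0.955649 × 3.168 = 40.0352 kN.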